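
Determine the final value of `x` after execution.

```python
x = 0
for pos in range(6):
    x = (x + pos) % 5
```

Let's trace through this code step by step.

Initialize: x = 0
Entering loop: for pos in range(6):

After execution: x = 0
0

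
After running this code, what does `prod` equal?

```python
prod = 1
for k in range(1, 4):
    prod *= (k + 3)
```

Let's trace through this code step by step.

Initialize: prod = 1
Entering loop: for k in range(1, 4):

After execution: prod = 120
120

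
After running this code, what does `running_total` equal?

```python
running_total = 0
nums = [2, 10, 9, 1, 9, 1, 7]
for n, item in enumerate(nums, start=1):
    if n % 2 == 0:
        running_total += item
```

Let's trace through this code step by step.

Initialize: running_total = 0
Initialize: nums = [2, 10, 9, 1, 9, 1, 7]
Entering loop: for n, item in enumerate(nums, start=1):

After execution: running_total = 12
12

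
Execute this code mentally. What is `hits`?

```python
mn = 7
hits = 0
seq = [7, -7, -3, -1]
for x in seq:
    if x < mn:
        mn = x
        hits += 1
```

Let's trace through this code step by step.

Initialize: mn = 7
Initialize: hits = 0
Initialize: seq = [7, -7, -3, -1]
Entering loop: for x in seq:

After execution: hits = 1
1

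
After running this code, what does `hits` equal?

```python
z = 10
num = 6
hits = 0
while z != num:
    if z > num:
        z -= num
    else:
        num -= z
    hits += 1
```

Let's trace through this code step by step.

Initialize: z = 10
Initialize: num = 6
Initialize: hits = 0
Entering loop: while z != num:

After execution: hits = 3
3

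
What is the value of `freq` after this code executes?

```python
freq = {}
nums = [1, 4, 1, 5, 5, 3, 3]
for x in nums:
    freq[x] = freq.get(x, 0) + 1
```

Let's trace through this code step by step.

Initialize: freq = {}
Initialize: nums = [1, 4, 1, 5, 5, 3, 3]
Entering loop: for x in nums:

After execution: freq = {1: 2, 4: 1, 5: 2, 3: 2}
{1: 2, 4: 1, 5: 2, 3: 2}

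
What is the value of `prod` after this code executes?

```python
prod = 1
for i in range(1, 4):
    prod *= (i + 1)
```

Let's trace through this code step by step.

Initialize: prod = 1
Entering loop: for i in range(1, 4):

After execution: prod = 24
24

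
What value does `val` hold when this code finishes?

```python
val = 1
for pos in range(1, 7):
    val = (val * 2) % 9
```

Let's trace through this code step by step.

Initialize: val = 1
Entering loop: for pos in range(1, 7):

After execution: val = 1
1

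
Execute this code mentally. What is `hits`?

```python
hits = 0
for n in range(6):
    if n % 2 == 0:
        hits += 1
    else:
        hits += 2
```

Let's trace through this code step by step.

Initialize: hits = 0
Entering loop: for n in range(6):

After execution: hits = 9
9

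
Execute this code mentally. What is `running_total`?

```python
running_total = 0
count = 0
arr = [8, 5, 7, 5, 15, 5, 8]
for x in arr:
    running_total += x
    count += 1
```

Let's trace through this code step by step.

Initialize: running_total = 0
Initialize: count = 0
Initialize: arr = [8, 5, 7, 5, 15, 5, 8]
Entering loop: for x in arr:

After execution: running_total = 53
53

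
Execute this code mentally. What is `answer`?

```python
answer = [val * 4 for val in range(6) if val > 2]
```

Let's trace through this code step by step.

Initialize: answer = [val * 4 for val in range(6) if val > 2]

After execution: answer = [12, 16, 20]
[12, 16, 20]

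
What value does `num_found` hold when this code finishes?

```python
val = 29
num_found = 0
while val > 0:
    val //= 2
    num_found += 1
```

Let's trace through this code step by step.

Initialize: val = 29
Initialize: num_found = 0
Entering loop: while val > 0:

After execution: num_found = 5
5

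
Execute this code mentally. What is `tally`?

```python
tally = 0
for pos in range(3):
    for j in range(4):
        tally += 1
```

Let's trace through this code step by step.

Initialize: tally = 0
Entering loop: for pos in range(3):

After execution: tally = 12
12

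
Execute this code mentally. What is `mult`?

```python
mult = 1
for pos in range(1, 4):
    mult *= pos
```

Let's trace through this code step by step.

Initialize: mult = 1
Entering loop: for pos in range(1, 4):

After execution: mult = 6
6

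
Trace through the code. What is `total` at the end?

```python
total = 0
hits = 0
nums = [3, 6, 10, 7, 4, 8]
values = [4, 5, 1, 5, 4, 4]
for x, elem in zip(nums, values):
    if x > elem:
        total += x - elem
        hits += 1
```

Let's trace through this code step by step.

Initialize: total = 0
Initialize: hits = 0
Initialize: nums = [3, 6, 10, 7, 4, 8]
Initialize: values = [4, 5, 1, 5, 4, 4]
Entering loop: for x, elem in zip(nums, values):

After execution: total = 16
16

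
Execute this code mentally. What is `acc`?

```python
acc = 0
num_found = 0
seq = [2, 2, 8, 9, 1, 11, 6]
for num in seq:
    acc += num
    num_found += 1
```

Let's trace through this code step by step.

Initialize: acc = 0
Initialize: num_found = 0
Initialize: seq = [2, 2, 8, 9, 1, 11, 6]
Entering loop: for num in seq:

After execution: acc = 39
39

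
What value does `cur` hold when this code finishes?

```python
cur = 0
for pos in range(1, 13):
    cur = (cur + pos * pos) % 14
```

Let's trace through this code step by step.

Initialize: cur = 0
Entering loop: for pos in range(1, 13):

After execution: cur = 6
6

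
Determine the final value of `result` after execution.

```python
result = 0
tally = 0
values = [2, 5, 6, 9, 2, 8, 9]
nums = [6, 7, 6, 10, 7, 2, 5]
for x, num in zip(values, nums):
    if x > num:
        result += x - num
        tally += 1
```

Let's trace through this code step by step.

Initialize: result = 0
Initialize: tally = 0
Initialize: values = [2, 5, 6, 9, 2, 8, 9]
Initialize: nums = [6, 7, 6, 10, 7, 2, 5]
Entering loop: for x, num in zip(values, nums):

After execution: result = 10
10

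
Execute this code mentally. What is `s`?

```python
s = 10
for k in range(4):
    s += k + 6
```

Let's trace through this code step by step.

Initialize: s = 10
Entering loop: for k in range(4):

After execution: s = 40
40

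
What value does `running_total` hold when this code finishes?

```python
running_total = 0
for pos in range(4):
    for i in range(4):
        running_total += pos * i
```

Let's trace through this code step by step.

Initialize: running_total = 0
Entering loop: for pos in range(4):

After execution: running_total = 36
36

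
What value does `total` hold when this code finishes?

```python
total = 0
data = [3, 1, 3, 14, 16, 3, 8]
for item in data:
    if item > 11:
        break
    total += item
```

Let's trace through this code step by step.

Initialize: total = 0
Initialize: data = [3, 1, 3, 14, 16, 3, 8]
Entering loop: for item in data:

After execution: total = 7
7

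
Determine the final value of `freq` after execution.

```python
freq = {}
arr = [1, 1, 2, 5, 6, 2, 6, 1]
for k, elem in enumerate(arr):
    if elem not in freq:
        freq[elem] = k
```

Let's trace through this code step by step.

Initialize: freq = {}
Initialize: arr = [1, 1, 2, 5, 6, 2, 6, 1]
Entering loop: for k, elem in enumerate(arr):

After execution: freq = {1: 0, 2: 2, 5: 3, 6: 4}
{1: 0, 2: 2, 5: 3, 6: 4}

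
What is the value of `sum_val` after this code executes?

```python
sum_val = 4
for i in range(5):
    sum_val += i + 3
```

Let's trace through this code step by step.

Initialize: sum_val = 4
Entering loop: for i in range(5):

After execution: sum_val = 29
29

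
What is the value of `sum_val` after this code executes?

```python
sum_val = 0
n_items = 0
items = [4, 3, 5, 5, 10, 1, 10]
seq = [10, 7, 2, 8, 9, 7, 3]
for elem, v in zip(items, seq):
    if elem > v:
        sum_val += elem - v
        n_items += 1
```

Let's trace through this code step by step.

Initialize: sum_val = 0
Initialize: n_items = 0
Initialize: items = [4, 3, 5, 5, 10, 1, 10]
Initialize: seq = [10, 7, 2, 8, 9, 7, 3]
Entering loop: for elem, v in zip(items, seq):

After execution: sum_val = 11
11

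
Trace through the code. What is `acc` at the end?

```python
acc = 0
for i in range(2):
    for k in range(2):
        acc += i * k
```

Let's trace through this code step by step.

Initialize: acc = 0
Entering loop: for i in range(2):

After execution: acc = 1
1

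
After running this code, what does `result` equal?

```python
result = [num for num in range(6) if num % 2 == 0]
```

Let's trace through this code step by step.

Initialize: result = [num for num in range(6) if num % 2 == 0]

After execution: result = [0, 2, 4]
[0, 2, 4]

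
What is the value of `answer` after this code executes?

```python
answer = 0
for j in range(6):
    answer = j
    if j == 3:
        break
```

Let's trace through this code step by step.

Initialize: answer = 0
Entering loop: for j in range(6):

After execution: answer = 3
3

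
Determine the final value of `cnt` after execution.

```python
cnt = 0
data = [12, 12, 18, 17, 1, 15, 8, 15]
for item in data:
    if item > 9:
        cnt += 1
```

Let's trace through this code step by step.

Initialize: cnt = 0
Initialize: data = [12, 12, 18, 17, 1, 15, 8, 15]
Entering loop: for item in data:

After execution: cnt = 6
6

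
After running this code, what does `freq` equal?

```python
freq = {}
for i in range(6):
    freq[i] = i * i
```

Let's trace through this code step by step.

Initialize: freq = {}
Entering loop: for i in range(6):

After execution: freq = {0: 0, 1: 1, 2: 4, 3: 9, 4: 16, 5: 25}
{0: 0, 1: 1, 2: 4, 3: 9, 4: 16, 5: 25}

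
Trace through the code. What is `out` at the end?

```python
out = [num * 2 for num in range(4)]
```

Let's trace through this code step by step.

Initialize: out = [num * 2 for num in range(4)]

After execution: out = [0, 2, 4, 6]
[0, 2, 4, 6]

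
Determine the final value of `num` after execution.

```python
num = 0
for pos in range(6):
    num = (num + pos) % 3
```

Let's trace through this code step by step.

Initialize: num = 0
Entering loop: for pos in range(6):

After execution: num = 0
0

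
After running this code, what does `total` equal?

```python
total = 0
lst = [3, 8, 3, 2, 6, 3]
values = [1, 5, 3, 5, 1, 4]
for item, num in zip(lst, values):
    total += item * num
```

Let's trace through this code step by step.

Initialize: total = 0
Initialize: lst = [3, 8, 3, 2, 6, 3]
Initialize: values = [1, 5, 3, 5, 1, 4]
Entering loop: for item, num in zip(lst, values):

After execution: total = 80
80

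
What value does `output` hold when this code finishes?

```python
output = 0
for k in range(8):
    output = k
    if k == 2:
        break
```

Let's trace through this code step by step.

Initialize: output = 0
Entering loop: for k in range(8):

After execution: output = 2
2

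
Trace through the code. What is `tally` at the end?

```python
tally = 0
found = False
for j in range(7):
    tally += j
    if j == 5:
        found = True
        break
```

Let's trace through this code step by step.

Initialize: tally = 0
Initialize: found = False
Entering loop: for j in range(7):

After execution: tally = 15
15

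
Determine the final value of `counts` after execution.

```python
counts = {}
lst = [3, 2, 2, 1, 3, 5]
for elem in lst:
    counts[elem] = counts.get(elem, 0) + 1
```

Let's trace through this code step by step.

Initialize: counts = {}
Initialize: lst = [3, 2, 2, 1, 3, 5]
Entering loop: for elem in lst:

After execution: counts = {3: 2, 2: 2, 1: 1, 5: 1}
{3: 2, 2: 2, 1: 1, 5: 1}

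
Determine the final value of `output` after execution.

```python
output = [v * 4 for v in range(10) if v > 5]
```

Let's trace through this code step by step.

Initialize: output = [v * 4 for v in range(10) if v > 5]

After execution: output = [24, 28, 32, 36]
[24, 28, 32, 36]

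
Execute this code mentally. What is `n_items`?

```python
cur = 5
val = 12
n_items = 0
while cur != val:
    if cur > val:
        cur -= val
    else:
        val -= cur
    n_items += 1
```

Let's trace through this code step by step.

Initialize: cur = 5
Initialize: val = 12
Initialize: n_items = 0
Entering loop: while cur != val:

After execution: n_items = 5
5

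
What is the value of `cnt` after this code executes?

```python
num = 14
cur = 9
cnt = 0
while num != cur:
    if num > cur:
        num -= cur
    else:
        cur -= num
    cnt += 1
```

Let's trace through this code step by step.

Initialize: num = 14
Initialize: cur = 9
Initialize: cnt = 0
Entering loop: while num != cur:

After execution: cnt = 6
6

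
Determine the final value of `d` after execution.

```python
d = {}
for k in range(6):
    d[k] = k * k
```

Let's trace through this code step by step.

Initialize: d = {}
Entering loop: for k in range(6):

After execution: d = {0: 0, 1: 1, 2: 4, 3: 9, 4: 16, 5: 25}
{0: 0, 1: 1, 2: 4, 3: 9, 4: 16, 5: 25}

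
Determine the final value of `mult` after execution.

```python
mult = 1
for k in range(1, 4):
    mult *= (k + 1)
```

Let's trace through this code step by step.

Initialize: mult = 1
Entering loop: for k in range(1, 4):

After execution: mult = 24
24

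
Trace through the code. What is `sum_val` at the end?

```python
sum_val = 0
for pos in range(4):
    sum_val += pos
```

Let's trace through this code step by step.

Initialize: sum_val = 0
Entering loop: for pos in range(4):

After execution: sum_val = 6
6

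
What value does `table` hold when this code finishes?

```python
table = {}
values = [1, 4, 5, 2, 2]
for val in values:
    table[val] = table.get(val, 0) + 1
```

Let's trace through this code step by step.

Initialize: table = {}
Initialize: values = [1, 4, 5, 2, 2]
Entering loop: for val in values:

After execution: table = {1: 1, 4: 1, 5: 1, 2: 2}
{1: 1, 4: 1, 5: 1, 2: 2}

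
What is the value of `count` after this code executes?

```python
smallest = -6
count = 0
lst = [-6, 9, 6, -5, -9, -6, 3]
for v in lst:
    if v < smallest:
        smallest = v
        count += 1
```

Let's trace through this code step by step.

Initialize: smallest = -6
Initialize: count = 0
Initialize: lst = [-6, 9, 6, -5, -9, -6, 3]
Entering loop: for v in lst:

After execution: count = 1
1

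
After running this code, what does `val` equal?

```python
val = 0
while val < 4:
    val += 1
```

Let's trace through this code step by step.

Initialize: val = 0
Entering loop: while val < 4:

After execution: val = 4
4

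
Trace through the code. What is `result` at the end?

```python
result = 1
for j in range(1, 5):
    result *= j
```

Let's trace through this code step by step.

Initialize: result = 1
Entering loop: for j in range(1, 5):

After execution: result = 24
24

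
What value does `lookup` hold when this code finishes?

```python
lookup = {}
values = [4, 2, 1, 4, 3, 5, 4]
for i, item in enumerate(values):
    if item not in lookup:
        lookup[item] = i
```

Let's trace through this code step by step.

Initialize: lookup = {}
Initialize: values = [4, 2, 1, 4, 3, 5, 4]
Entering loop: for i, item in enumerate(values):

After execution: lookup = {4: 0, 2: 1, 1: 2, 3: 4, 5: 5}
{4: 0, 2: 1, 1: 2, 3: 4, 5: 5}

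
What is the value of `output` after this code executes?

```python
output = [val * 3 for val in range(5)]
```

Let's trace through this code step by step.

Initialize: output = [val * 3 for val in range(5)]

After execution: output = [0, 3, 6, 9, 12]
[0, 3, 6, 9, 12]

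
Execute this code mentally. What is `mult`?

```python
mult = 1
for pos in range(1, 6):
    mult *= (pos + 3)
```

Let's trace through this code step by step.

Initialize: mult = 1
Entering loop: for pos in range(1, 6):

After execution: mult = 6720
6720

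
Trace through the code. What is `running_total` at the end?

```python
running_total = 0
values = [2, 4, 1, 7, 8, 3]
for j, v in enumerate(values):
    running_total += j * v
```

Let's trace through this code step by step.

Initialize: running_total = 0
Initialize: values = [2, 4, 1, 7, 8, 3]
Entering loop: for j, v in enumerate(values):

After execution: running_total = 74
74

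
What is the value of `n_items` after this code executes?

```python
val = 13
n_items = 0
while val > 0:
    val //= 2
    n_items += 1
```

Let's trace through this code step by step.

Initialize: val = 13
Initialize: n_items = 0
Entering loop: while val > 0:

After execution: n_items = 4
4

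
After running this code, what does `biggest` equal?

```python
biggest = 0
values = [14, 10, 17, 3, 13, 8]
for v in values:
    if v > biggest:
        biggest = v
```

Let's trace through this code step by step.

Initialize: biggest = 0
Initialize: values = [14, 10, 17, 3, 13, 8]
Entering loop: for v in values:

After execution: biggest = 17
17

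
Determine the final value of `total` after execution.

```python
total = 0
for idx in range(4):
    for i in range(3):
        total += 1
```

Let's trace through this code step by step.

Initialize: total = 0
Entering loop: for idx in range(4):

After execution: total = 12
12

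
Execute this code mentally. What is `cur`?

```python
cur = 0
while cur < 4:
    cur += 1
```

Let's trace through this code step by step.

Initialize: cur = 0
Entering loop: while cur < 4:

After execution: cur = 4
4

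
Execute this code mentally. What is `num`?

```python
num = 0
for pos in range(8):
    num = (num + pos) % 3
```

Let's trace through this code step by step.

Initialize: num = 0
Entering loop: for pos in range(8):

After execution: num = 1
1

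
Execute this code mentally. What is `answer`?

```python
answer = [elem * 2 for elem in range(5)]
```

Let's trace through this code step by step.

Initialize: answer = [elem * 2 for elem in range(5)]

After execution: answer = [0, 2, 4, 6, 8]
[0, 2, 4, 6, 8]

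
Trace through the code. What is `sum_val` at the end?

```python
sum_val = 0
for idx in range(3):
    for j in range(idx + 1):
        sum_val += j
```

Let's trace through this code step by step.

Initialize: sum_val = 0
Entering loop: for idx in range(3):

After execution: sum_val = 4
4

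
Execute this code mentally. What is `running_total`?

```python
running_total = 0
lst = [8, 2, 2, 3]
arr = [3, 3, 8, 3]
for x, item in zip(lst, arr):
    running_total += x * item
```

Let's trace through this code step by step.

Initialize: running_total = 0
Initialize: lst = [8, 2, 2, 3]
Initialize: arr = [3, 3, 8, 3]
Entering loop: for x, item in zip(lst, arr):

After execution: running_total = 55
55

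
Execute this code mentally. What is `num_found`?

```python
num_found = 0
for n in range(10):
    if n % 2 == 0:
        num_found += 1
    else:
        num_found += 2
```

Let's trace through this code step by step.

Initialize: num_found = 0
Entering loop: for n in range(10):

After execution: num_found = 15
15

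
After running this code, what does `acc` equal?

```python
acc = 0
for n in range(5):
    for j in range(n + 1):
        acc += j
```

Let's trace through this code step by step.

Initialize: acc = 0
Entering loop: for n in range(5):

After execution: acc = 20
20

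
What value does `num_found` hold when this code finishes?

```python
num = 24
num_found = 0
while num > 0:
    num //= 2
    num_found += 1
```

Let's trace through this code step by step.

Initialize: num = 24
Initialize: num_found = 0
Entering loop: while num > 0:

After execution: num_found = 5
5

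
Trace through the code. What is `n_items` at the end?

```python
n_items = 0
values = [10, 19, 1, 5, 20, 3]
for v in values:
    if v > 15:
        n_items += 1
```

Let's trace through this code step by step.

Initialize: n_items = 0
Initialize: values = [10, 19, 1, 5, 20, 3]
Entering loop: for v in values:

After execution: n_items = 2
2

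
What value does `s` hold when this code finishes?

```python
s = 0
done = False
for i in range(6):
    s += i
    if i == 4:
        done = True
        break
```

Let's trace through this code step by step.

Initialize: s = 0
Initialize: done = False
Entering loop: for i in range(6):

After execution: s = 10
10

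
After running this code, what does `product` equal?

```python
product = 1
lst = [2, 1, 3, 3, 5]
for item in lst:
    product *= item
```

Let's trace through this code step by step.

Initialize: product = 1
Initialize: lst = [2, 1, 3, 3, 5]
Entering loop: for item in lst:

After execution: product = 90
90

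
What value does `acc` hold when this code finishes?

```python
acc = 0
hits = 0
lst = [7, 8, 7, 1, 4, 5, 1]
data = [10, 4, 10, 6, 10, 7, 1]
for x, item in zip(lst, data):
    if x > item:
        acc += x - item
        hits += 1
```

Let's trace through this code step by step.

Initialize: acc = 0
Initialize: hits = 0
Initialize: lst = [7, 8, 7, 1, 4, 5, 1]
Initialize: data = [10, 4, 10, 6, 10, 7, 1]
Entering loop: for x, item in zip(lst, data):

After execution: acc = 4
4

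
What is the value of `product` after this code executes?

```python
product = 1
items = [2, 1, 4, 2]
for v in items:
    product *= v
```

Let's trace through this code step by step.

Initialize: product = 1
Initialize: items = [2, 1, 4, 2]
Entering loop: for v in items:

After execution: product = 16
16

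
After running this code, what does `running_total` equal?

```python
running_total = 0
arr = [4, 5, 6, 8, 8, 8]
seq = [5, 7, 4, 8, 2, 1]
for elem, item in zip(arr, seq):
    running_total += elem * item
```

Let's trace through this code step by step.

Initialize: running_total = 0
Initialize: arr = [4, 5, 6, 8, 8, 8]
Initialize: seq = [5, 7, 4, 8, 2, 1]
Entering loop: for elem, item in zip(arr, seq):

After execution: running_total = 167
167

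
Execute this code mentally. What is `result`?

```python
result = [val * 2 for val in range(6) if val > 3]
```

Let's trace through this code step by step.

Initialize: result = [val * 2 for val in range(6) if val > 3]

After execution: result = [8, 10]
[8, 10]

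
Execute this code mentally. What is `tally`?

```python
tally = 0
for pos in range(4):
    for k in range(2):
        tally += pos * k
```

Let's trace through this code step by step.

Initialize: tally = 0
Entering loop: for pos in range(4):

After execution: tally = 6
6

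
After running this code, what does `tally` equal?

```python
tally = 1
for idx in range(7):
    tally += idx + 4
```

Let's trace through this code step by step.

Initialize: tally = 1
Entering loop: for idx in range(7):

After execution: tally = 50
50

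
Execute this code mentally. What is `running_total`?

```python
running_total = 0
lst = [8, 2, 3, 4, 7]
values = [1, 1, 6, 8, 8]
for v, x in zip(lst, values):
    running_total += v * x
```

Let's trace through this code step by step.

Initialize: running_total = 0
Initialize: lst = [8, 2, 3, 4, 7]
Initialize: values = [1, 1, 6, 8, 8]
Entering loop: for v, x in zip(lst, values):

After execution: running_total = 116
116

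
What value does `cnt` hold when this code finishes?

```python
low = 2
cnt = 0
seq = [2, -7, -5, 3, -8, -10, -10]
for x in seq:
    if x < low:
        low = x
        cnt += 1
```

Let's trace through this code step by step.

Initialize: low = 2
Initialize: cnt = 0
Initialize: seq = [2, -7, -5, 3, -8, -10, -10]
Entering loop: for x in seq:

After execution: cnt = 3
3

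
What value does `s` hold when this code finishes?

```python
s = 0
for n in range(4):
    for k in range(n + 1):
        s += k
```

Let's trace through this code step by step.

Initialize: s = 0
Entering loop: for n in range(4):

After execution: s = 10
10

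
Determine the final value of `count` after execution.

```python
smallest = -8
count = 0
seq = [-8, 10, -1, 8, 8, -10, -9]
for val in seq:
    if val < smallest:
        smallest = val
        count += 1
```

Let's trace through this code step by step.

Initialize: smallest = -8
Initialize: count = 0
Initialize: seq = [-8, 10, -1, 8, 8, -10, -9]
Entering loop: for val in seq:

After execution: count = 1
1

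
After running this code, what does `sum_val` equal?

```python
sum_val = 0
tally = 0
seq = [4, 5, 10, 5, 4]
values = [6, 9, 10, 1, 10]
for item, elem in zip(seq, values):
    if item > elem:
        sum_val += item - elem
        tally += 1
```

Let's trace through this code step by step.

Initialize: sum_val = 0
Initialize: tally = 0
Initialize: seq = [4, 5, 10, 5, 4]
Initialize: values = [6, 9, 10, 1, 10]
Entering loop: for item, elem in zip(seq, values):

After execution: sum_val = 4
4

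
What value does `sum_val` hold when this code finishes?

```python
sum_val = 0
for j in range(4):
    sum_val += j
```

Let's trace through this code step by step.

Initialize: sum_val = 0
Entering loop: for j in range(4):

After execution: sum_val = 6
6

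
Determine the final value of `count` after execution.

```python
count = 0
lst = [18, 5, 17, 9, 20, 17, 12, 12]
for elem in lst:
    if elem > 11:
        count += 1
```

Let's trace through this code step by step.

Initialize: count = 0
Initialize: lst = [18, 5, 17, 9, 20, 17, 12, 12]
Entering loop: for elem in lst:

After execution: count = 6
6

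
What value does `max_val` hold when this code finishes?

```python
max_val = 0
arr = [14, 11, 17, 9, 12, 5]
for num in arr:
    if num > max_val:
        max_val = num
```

Let's trace through this code step by step.

Initialize: max_val = 0
Initialize: arr = [14, 11, 17, 9, 12, 5]
Entering loop: for num in arr:

After execution: max_val = 17
17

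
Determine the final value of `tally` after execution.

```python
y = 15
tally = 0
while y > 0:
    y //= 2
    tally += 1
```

Let's trace through this code step by step.

Initialize: y = 15
Initialize: tally = 0
Entering loop: while y > 0:

After execution: tally = 4
4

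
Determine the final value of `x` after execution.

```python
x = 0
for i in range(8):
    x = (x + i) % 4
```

Let's trace through this code step by step.

Initialize: x = 0
Entering loop: for i in range(8):

After execution: x = 0
0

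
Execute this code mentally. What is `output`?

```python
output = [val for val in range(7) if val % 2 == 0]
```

Let's trace through this code step by step.

Initialize: output = [val for val in range(7) if val % 2 == 0]

After execution: output = [0, 2, 4, 6]
[0, 2, 4, 6]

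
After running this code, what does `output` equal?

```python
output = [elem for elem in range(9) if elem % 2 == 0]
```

Let's trace through this code step by step.

Initialize: output = [elem for elem in range(9) if elem % 2 == 0]

After execution: output = [0, 2, 4, 6, 8]
[0, 2, 4, 6, 8]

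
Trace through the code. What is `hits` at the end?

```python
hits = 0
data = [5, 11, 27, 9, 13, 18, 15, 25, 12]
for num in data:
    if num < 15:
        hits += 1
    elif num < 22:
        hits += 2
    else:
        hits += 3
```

Let's trace through this code step by step.

Initialize: hits = 0
Initialize: data = [5, 11, 27, 9, 13, 18, 15, 25, 12]
Entering loop: for num in data:

After execution: hits = 15
15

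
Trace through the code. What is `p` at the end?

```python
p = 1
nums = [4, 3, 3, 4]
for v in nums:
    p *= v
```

Let's trace through this code step by step.

Initialize: p = 1
Initialize: nums = [4, 3, 3, 4]
Entering loop: for v in nums:

After execution: p = 144
144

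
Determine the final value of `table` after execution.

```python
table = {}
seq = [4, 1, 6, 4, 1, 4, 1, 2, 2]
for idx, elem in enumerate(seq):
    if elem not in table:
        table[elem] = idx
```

Let's trace through this code step by step.

Initialize: table = {}
Initialize: seq = [4, 1, 6, 4, 1, 4, 1, 2, 2]
Entering loop: for idx, elem in enumerate(seq):

After execution: table = {4: 0, 1: 1, 6: 2, 2: 7}
{4: 0, 1: 1, 6: 2, 2: 7}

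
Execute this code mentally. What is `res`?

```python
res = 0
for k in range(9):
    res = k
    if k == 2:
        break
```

Let's trace through this code step by step.

Initialize: res = 0
Entering loop: for k in range(9):

After execution: res = 2
2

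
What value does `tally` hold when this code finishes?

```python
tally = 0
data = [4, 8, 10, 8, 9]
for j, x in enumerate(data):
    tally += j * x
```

Let's trace through this code step by step.

Initialize: tally = 0
Initialize: data = [4, 8, 10, 8, 9]
Entering loop: for j, x in enumerate(data):

After execution: tally = 88
88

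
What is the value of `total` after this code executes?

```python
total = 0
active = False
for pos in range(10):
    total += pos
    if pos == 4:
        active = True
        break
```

Let's trace through this code step by step.

Initialize: total = 0
Initialize: active = False
Entering loop: for pos in range(10):

After execution: total = 10
10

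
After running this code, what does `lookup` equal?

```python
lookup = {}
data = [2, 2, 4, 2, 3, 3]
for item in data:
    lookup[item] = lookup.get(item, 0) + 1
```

Let's trace through this code step by step.

Initialize: lookup = {}
Initialize: data = [2, 2, 4, 2, 3, 3]
Entering loop: for item in data:

After execution: lookup = {2: 3, 4: 1, 3: 2}
{2: 3, 4: 1, 3: 2}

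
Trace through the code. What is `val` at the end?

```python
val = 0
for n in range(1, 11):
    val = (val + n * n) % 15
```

Let's trace through this code step by step.

Initialize: val = 0
Entering loop: for n in range(1, 11):

After execution: val = 10
10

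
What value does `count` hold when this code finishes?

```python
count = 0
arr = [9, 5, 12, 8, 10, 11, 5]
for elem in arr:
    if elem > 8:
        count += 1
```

Let's trace through this code step by step.

Initialize: count = 0
Initialize: arr = [9, 5, 12, 8, 10, 11, 5]
Entering loop: for elem in arr:

After execution: count = 4
4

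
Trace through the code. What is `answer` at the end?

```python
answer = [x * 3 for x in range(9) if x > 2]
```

Let's trace through this code step by step.

Initialize: answer = [x * 3 for x in range(9) if x > 2]

After execution: answer = [9, 12, 15, 18, 21, 24]
[9, 12, 15, 18, 21, 24]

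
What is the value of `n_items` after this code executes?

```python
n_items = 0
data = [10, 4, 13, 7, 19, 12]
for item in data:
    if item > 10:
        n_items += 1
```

Let's trace through this code step by step.

Initialize: n_items = 0
Initialize: data = [10, 4, 13, 7, 19, 12]
Entering loop: for item in data:

After execution: n_items = 3
3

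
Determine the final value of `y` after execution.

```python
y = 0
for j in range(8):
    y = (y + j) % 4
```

Let's trace through this code step by step.

Initialize: y = 0
Entering loop: for j in range(8):

After execution: y = 0
0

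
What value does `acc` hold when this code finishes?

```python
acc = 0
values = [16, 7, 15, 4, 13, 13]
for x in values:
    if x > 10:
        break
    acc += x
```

Let's trace through this code step by step.

Initialize: acc = 0
Initialize: values = [16, 7, 15, 4, 13, 13]
Entering loop: for x in values:

After execution: acc = 0
0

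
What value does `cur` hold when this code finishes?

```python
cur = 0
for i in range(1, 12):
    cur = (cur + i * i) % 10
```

Let's trace through this code step by step.

Initialize: cur = 0
Entering loop: for i in range(1, 12):

After execution: cur = 6
6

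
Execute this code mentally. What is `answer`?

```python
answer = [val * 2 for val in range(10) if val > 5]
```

Let's trace through this code step by step.

Initialize: answer = [val * 2 for val in range(10) if val > 5]

After execution: answer = [12, 14, 16, 18]
[12, 14, 16, 18]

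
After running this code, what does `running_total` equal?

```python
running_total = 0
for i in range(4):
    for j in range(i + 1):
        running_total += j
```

Let's trace through this code step by step.

Initialize: running_total = 0
Entering loop: for i in range(4):

After execution: running_total = 10
10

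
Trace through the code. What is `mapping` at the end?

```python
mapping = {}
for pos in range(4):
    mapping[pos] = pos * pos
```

Let's trace through this code step by step.

Initialize: mapping = {}
Entering loop: for pos in range(4):

After execution: mapping = {0: 0, 1: 1, 2: 4, 3: 9}
{0: 0, 1: 1, 2: 4, 3: 9}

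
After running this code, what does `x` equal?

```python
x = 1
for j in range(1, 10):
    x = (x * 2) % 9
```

Let's trace through this code step by step.

Initialize: x = 1
Entering loop: for j in range(1, 10):

After execution: x = 8
8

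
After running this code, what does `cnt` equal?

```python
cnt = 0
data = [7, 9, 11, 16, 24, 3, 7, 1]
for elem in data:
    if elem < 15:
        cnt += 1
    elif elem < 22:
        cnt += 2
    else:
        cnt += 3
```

Let's trace through this code step by step.

Initialize: cnt = 0
Initialize: data = [7, 9, 11, 16, 24, 3, 7, 1]
Entering loop: for elem in data:

After execution: cnt = 11
11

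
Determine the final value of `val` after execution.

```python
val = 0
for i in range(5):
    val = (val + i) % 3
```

Let's trace through this code step by step.

Initialize: val = 0
Entering loop: for i in range(5):

After execution: val = 1
1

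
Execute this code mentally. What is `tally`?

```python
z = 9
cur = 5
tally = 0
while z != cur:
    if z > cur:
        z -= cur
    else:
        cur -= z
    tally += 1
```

Let's trace through this code step by step.

Initialize: z = 9
Initialize: cur = 5
Initialize: tally = 0
Entering loop: while z != cur:

After execution: tally = 5
5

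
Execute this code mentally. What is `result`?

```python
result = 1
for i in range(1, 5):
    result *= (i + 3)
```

Let's trace through this code step by step.

Initialize: result = 1
Entering loop: for i in range(1, 5):

After execution: result = 840
840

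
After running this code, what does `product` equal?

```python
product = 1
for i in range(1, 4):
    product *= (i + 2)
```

Let's trace through this code step by step.

Initialize: product = 1
Entering loop: for i in range(1, 4):

After execution: product = 60
60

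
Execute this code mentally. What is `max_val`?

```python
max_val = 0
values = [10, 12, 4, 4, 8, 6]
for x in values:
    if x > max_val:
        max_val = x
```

Let's trace through this code step by step.

Initialize: max_val = 0
Initialize: values = [10, 12, 4, 4, 8, 6]
Entering loop: for x in values:

After execution: max_val = 12
12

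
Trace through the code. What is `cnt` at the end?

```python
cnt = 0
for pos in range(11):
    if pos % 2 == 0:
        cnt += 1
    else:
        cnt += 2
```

Let's trace through this code step by step.

Initialize: cnt = 0
Entering loop: for pos in range(11):

After execution: cnt = 16
16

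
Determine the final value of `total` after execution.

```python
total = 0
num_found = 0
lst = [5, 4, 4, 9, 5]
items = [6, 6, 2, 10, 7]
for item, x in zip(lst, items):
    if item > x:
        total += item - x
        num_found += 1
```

Let's trace through this code step by step.

Initialize: total = 0
Initialize: num_found = 0
Initialize: lst = [5, 4, 4, 9, 5]
Initialize: items = [6, 6, 2, 10, 7]
Entering loop: for item, x in zip(lst, items):

After execution: total = 2
2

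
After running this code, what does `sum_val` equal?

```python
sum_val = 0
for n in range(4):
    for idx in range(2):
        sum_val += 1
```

Let's trace through this code step by step.

Initialize: sum_val = 0
Entering loop: for n in range(4):

After execution: sum_val = 8
8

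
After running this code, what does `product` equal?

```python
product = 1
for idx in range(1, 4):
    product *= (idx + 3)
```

Let's trace through this code step by step.

Initialize: product = 1
Entering loop: for idx in range(1, 4):

After execution: product = 120
120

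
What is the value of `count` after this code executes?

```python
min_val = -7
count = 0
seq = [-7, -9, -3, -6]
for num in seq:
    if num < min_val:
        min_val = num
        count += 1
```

Let's trace through this code step by step.

Initialize: min_val = -7
Initialize: count = 0
Initialize: seq = [-7, -9, -3, -6]
Entering loop: for num in seq:

After execution: count = 1
1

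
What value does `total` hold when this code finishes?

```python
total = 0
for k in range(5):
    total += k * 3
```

Let's trace through this code step by step.

Initialize: total = 0
Entering loop: for k in range(5):

After execution: total = 30
30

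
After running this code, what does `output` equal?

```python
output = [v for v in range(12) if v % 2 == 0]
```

Let's trace through this code step by step.

Initialize: output = [v for v in range(12) if v % 2 == 0]

After execution: output = [0, 2, 4, 6, 8, 10]
[0, 2, 4, 6, 8, 10]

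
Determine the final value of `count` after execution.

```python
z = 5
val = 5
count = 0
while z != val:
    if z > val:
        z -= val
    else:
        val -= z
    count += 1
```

Let's trace through this code step by step.

Initialize: z = 5
Initialize: val = 5
Initialize: count = 0
Entering loop: while z != val:

After execution: count = 0
0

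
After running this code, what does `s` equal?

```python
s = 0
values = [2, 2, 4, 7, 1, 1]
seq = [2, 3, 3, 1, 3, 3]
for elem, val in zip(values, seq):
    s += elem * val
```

Let's trace through this code step by step.

Initialize: s = 0
Initialize: values = [2, 2, 4, 7, 1, 1]
Initialize: seq = [2, 3, 3, 1, 3, 3]
Entering loop: for elem, val in zip(values, seq):

After execution: s = 35
35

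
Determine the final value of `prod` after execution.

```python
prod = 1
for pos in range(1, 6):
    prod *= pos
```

Let's trace through this code step by step.

Initialize: prod = 1
Entering loop: for pos in range(1, 6):

After execution: prod = 120
120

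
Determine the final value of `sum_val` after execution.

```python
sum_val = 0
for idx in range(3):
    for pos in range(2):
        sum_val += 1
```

Let's trace through this code step by step.

Initialize: sum_val = 0
Entering loop: for idx in range(3):

After execution: sum_val = 6
6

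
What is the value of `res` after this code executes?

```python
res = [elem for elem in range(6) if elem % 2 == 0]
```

Let's trace through this code step by step.

Initialize: res = [elem for elem in range(6) if elem % 2 == 0]

After execution: res = [0, 2, 4]
[0, 2, 4]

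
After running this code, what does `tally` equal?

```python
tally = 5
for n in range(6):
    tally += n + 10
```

Let's trace through this code step by step.

Initialize: tally = 5
Entering loop: for n in range(6):

After execution: tally = 80
80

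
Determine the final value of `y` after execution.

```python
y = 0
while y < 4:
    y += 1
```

Let's trace through this code step by step.

Initialize: y = 0
Entering loop: while y < 4:

After execution: y = 4
4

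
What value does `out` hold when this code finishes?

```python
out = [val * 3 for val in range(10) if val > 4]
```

Let's trace through this code step by step.

Initialize: out = [val * 3 for val in range(10) if val > 4]

After execution: out = [15, 18, 21, 24, 27]
[15, 18, 21, 24, 27]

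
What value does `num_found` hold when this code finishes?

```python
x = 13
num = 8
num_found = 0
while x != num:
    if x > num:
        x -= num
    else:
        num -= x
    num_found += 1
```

Let's trace through this code step by step.

Initialize: x = 13
Initialize: num = 8
Initialize: num_found = 0
Entering loop: while x != num:

After execution: num_found = 5
5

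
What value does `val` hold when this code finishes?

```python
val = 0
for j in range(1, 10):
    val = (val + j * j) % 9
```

Let's trace through this code step by step.

Initialize: val = 0
Entering loop: for j in range(1, 10):

After execution: val = 6
6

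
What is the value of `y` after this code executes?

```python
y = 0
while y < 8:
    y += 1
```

Let's trace through this code step by step.

Initialize: y = 0
Entering loop: while y < 8:

After execution: y = 8
8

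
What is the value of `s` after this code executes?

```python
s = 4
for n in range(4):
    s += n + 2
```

Let's trace through this code step by step.

Initialize: s = 4
Entering loop: for n in range(4):

After execution: s = 18
18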